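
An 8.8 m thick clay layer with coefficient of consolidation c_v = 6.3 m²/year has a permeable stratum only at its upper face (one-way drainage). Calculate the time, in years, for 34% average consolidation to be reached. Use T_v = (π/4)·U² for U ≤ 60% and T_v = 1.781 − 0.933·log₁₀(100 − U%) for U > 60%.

Drainage path length: H_d = H = 8.8 m (single drainage).
U ≤ 60%: T_v = (π/4)·U² = (π/4)×0.34² = 0.090792.
t = T_v·H_d²/c_v = 0.090792×8.8²/6.3 = 1.116 years.

t ≈ 1.12 years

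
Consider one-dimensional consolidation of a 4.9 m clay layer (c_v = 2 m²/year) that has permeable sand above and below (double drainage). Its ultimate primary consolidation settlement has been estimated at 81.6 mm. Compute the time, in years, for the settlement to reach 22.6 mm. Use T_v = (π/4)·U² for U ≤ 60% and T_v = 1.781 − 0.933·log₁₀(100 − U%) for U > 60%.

t ≈ 0.181 years

Drainage path length: H_d = H/2 = 2.45 m (double drainage).
U = S(t)/S_ult = 22.6/81.6 = 0.277.
U ≤ 60%: T_v = (π/4)·U² = (π/4)×0.27696² = 0.060246.
t = T_v·H_d²/c_v = 0.060246×2.45²/2 = 0.1808 years.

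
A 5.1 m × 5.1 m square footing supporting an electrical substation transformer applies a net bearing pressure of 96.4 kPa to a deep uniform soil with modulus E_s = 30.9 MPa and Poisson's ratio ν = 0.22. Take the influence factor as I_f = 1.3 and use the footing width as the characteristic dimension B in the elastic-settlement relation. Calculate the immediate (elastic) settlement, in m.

Immediate (elastic) settlement: S_e = q·B·(1−ν²)/E_s · I_f.
E_s = 30.9 MPa = 30900 kPa.
S_e = 96.4 × 5.1 × (1 − 0.22²) / 30900 × 1.3
    = 96.4 × 5.1 × 0.9516 / 30900 × 1.3
    = 0.01968 m

S_e ≈ 0.0197 m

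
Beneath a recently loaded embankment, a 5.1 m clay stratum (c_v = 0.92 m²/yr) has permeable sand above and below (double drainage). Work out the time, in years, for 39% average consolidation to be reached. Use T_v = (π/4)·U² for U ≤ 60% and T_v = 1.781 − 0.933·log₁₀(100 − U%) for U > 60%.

t ≈ 0.844 years

Drainage path length: H_d = H/2 = 2.55 m (double drainage).
U ≤ 60%: T_v = (π/4)·U² = (π/4)×0.39² = 0.11946.
t = T_v·H_d²/c_v = 0.11946×2.55²/0.92 = 0.8443 years.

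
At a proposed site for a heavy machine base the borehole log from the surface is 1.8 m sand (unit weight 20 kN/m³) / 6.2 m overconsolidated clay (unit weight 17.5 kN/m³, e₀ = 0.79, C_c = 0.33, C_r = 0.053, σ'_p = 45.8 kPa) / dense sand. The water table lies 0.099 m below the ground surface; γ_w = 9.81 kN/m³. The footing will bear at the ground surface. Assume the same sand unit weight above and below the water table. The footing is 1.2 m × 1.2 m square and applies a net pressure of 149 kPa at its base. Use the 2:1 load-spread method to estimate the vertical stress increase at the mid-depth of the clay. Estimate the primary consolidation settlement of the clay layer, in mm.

Mid-depth of clay below the ground surface: z = 1.8 + 6.2/2 = 4.9 m.
Total vertical stress at mid-clay: σ_v = 20×1.8 + 17.5×3.1 = 90.25 kPa.
Pore pressure: u = 9.81×(4.9 − 0.099) = 47.098 kPa.
Initial effective stress: σ'_0 = σ_v − u = 90.25 − 47.098 = 43.152 kPa.
Stress increase at mid-clay by the 2:1 spreading method:
Δσ = qBL/((B+z)(L+z)) = 149×1.2×1.2/((1.2+4.9)(1.2+4.9)) = 5.7662 kPa
Final effective stress: σ'_f = 43.152 + 5.7662 = 48.918 kPa.
σ'_f = 48.918 > σ'_p = 45.8 kPa, so the stress path crosses the preconsolidation pressure — recompression up to σ'_p, then virgin compression beyond:
S_c = H/(1+e₀)·[C_r·log₁₀(σ'_p/σ'_0) + C_c·log₁₀(σ'_f/σ'_p)]
    = 6.2/1.79 × [0.053×log₁₀(45.8/43.152) + 0.33×log₁₀(48.918/45.8)]
    = 3.4637 × [0.0013708 + 0.0094391] = 0.03744 m

S_c ≈ 37.4 mm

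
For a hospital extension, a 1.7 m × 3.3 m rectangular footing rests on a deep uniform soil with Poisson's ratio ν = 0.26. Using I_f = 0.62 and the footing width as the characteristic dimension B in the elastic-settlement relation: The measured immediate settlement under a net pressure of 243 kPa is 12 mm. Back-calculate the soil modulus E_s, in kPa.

S_e = q·B·(1−ν²)/E_s · I_f  ⇒  E_s = q·B·(1−ν²)·I_f / S_e.
E_s = 243 × 1.7 × 0.9324 × 0.62 / 0.012 = 19900 kPa

E_s ≈ 19900 kPa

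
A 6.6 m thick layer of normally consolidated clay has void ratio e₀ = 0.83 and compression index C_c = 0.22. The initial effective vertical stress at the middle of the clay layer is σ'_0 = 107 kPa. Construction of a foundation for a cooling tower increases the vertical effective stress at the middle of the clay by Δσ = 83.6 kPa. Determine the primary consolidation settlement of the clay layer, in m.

S_c ≈ 0.199 m

Final effective stress: σ'_f = σ'_0 + Δσ = 107 + 83.6 = 190.6 kPa.
Normally consolidated clay, so the full stress increment lies on the virgin compression line:
S_c = C_c·H/(1+e₀)·log₁₀(σ'_f/σ'_0) = 0.22×6.6/(1+0.83)×log₁₀(190.6/107)
    = 0.79344 × 0.25074 = 0.1989 m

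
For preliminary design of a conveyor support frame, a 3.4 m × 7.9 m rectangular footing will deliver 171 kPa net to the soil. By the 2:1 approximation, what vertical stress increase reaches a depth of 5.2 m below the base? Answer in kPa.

Δσ_z ≈ 40.8 kPa

By the 2:1 method the load spreads at 1 horizontal : 2 vertical, so at depth z the loaded area has grown by z in each plan dimension:
Δσ = qBL/((B+z)(L+z)) = 171×3.4×7.9/((3.4+5.2)(7.9+5.2)) = 40.769 kPa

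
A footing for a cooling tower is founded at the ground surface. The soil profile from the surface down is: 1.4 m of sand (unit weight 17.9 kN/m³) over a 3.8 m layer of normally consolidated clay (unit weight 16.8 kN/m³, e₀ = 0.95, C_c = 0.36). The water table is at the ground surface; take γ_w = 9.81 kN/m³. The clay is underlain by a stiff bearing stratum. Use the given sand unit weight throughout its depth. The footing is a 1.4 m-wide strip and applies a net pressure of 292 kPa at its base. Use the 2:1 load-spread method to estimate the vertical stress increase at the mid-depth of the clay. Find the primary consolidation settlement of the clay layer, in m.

Mid-depth of clay below the ground surface: z = 1.4 + 3.8/2 = 3.3 m.
Total vertical stress at mid-clay: σ_v = 17.9×1.4 + 16.8×1.9 = 56.98 kPa.
Pore pressure: u = 9.81×(3.3 − 0) = 32.373 kPa.
Initial effective stress: σ'_0 = σ_v − u = 56.98 − 32.373 = 24.607 kPa.
Stress increase at mid-clay by the 2:1 spreading method:
Δσ = qB/(B+z) = 292×1.4/(1.4+3.3) = 86.979 kPa
Final effective stress: σ'_f = σ'_0 + Δσ = 24.607 + 86.979 = 111.59 kPa.
Normally consolidated clay, so the full stress increment lies on the virgin compression line:
S_c = C_c·H/(1+e₀)·log₁₀(σ'_f/σ'_0) = 0.36×3.8/(1+0.95)×log₁₀(111.59/24.607)
    = 0.70154 × 0.65657 = 0.4606 m

S_c ≈ 0.461 m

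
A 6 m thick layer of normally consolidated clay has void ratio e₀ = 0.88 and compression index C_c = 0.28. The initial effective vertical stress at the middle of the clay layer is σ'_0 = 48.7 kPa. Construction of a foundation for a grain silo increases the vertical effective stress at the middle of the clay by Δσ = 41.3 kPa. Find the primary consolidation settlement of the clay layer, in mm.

S_c ≈ 238 mm

Final effective stress: σ'_f = σ'_0 + Δσ = 48.7 + 41.3 = 90 kPa.
Normally consolidated clay, so the full stress increment lies on the virgin compression line:
S_c = C_c·H/(1+e₀)·log₁₀(σ'_f/σ'_0) = 0.28×6/(1+0.88)×log₁₀(90/48.7)
    = 0.89362 × 0.26671 = 0.2383 m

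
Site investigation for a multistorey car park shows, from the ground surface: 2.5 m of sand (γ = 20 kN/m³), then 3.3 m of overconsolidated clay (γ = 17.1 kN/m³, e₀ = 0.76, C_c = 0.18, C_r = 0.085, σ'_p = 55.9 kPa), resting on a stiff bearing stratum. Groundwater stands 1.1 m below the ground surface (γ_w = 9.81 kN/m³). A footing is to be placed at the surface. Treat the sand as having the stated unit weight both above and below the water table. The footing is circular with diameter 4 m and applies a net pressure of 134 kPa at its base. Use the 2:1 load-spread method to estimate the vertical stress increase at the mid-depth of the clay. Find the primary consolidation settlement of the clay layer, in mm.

S_c ≈ 63.7 mm

Mid-depth of clay below the ground surface: z = 2.5 + 3.3/2 = 4.15 m.
Total vertical stress at mid-clay: σ_v = 20×2.5 + 17.1×1.65 = 78.215 kPa.
Pore pressure: u = 9.81×(4.15 − 1.1) = 29.921 kPa.
Initial effective stress: σ'_0 = σ_v − u = 78.215 − 29.921 = 48.294 kPa.
Stress increase at mid-clay by the 2:1 spreading method:
Δσ ≈ qD²/(D+z)² = 134×4²/(4+4.15)² = 32.278 kPa
Final effective stress: σ'_f = 48.294 + 32.278 = 80.572 kPa.
σ'_f = 80.572 > σ'_p = 55.9 kPa, so the stress path crosses the preconsolidation pressure — recompression up to σ'_p, then virgin compression beyond:
S_c = H/(1+e₀)·[C_r·log₁₀(σ'_p/σ'_0) + C_c·log₁₀(σ'_f/σ'_p)]
    = 3.3/1.76 × [0.085×log₁₀(55.9/48.294) + 0.18×log₁₀(80.572/55.9)]
    = 1.875 × [0.0053991 + 0.028579] = 0.06371 m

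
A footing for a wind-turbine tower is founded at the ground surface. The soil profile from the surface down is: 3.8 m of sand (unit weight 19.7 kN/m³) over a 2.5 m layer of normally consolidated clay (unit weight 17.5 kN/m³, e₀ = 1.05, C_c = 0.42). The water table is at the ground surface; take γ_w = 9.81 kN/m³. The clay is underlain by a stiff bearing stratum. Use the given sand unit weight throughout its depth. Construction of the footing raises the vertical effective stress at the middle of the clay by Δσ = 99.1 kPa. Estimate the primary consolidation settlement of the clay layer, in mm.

Mid-depth of clay below the ground surface: z = 3.8 + 2.5/2 = 5.05 m.
Total vertical stress at mid-clay: σ_v = 19.7×3.8 + 17.5×1.25 = 96.735 kPa.
Pore pressure: u = 9.81×(5.05 − 0) = 49.541 kPa.
Initial effective stress: σ'_0 = σ_v − u = 96.735 − 49.541 = 47.194 kPa.
Final effective stress: σ'_f = σ'_0 + Δσ = 47.194 + 99.1 = 146.29 kPa.
Normally consolidated clay, so the full stress increment lies on the virgin compression line:
S_c = C_c·H/(1+e₀)·log₁₀(σ'_f/σ'_0) = 0.42×2.5/(1+1.05)×log₁₀(146.29/47.194)
    = 0.5122 × 0.49133 = 0.2517 m

S_c ≈ 252 mm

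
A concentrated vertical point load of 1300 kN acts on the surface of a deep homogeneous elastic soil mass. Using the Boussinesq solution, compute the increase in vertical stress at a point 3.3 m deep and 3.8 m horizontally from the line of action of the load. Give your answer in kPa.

Boussinesq vertical stress below a point load on an elastic half-space:
Δσ_z = 3P/(2πz²) · [1 + (r/z)²]^(−5/2)
r/z = 3.8/3.3 = 1.1515; [1+(r/z)²]^(−5/2) = 0.12119.
Δσ_z = 3×1300/(2π×3.3²) × 0.12119 = 56.998 × 0.12119 = 6.908 kPa

Δσ_z ≈ 6.91 kPa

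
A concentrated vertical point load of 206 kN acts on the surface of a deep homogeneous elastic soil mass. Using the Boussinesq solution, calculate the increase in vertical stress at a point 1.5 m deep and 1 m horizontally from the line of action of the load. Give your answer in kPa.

Δσ_z ≈ 17.4 kPa

Boussinesq vertical stress below a point load on an elastic half-space:
Δσ_z = 3P/(2πz²) · [1 + (r/z)²]^(−5/2)
r/z = 1/1.5 = 0.66667; [1+(r/z)²]^(−5/2) = 0.39879.
Δσ_z = 3×206/(2π×1.5²) × 0.39879 = 43.715 × 0.39879 = 17.43 kPa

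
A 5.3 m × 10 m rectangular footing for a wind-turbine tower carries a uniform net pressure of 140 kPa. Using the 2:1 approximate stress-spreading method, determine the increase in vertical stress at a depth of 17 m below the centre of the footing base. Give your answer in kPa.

By the 2:1 method the load spreads at 1 horizontal : 2 vertical, so at depth z the loaded area has grown by z in each plan dimension:
Δσ = qBL/((B+z)(L+z)) = 140×5.3×10/((5.3+17)(10+17)) = 12.324 kPa

Δσ_z ≈ 12.3 kPa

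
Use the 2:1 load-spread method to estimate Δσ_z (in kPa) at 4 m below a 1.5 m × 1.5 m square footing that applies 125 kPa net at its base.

Δσ_z ≈ 9.3 kPa

By the 2:1 method the load spreads at 1 horizontal : 2 vertical, so at depth z the loaded area has grown by z in each plan dimension:
Δσ = qBL/((B+z)(L+z)) = 125×1.5×1.5/((1.5+4)(1.5+4)) = 9.2975 kPa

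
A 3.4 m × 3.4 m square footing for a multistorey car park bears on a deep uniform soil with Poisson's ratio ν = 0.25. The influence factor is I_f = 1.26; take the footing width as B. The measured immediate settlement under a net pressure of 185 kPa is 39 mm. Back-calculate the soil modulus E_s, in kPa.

S_e = q·B·(1−ν²)/E_s · I_f  ⇒  E_s = q·B·(1−ν²)·I_f / S_e.
E_s = 185 × 3.4 × 0.9375 × 1.26 / 0.039 = 19050 kPa

E_s ≈ 19100 kPa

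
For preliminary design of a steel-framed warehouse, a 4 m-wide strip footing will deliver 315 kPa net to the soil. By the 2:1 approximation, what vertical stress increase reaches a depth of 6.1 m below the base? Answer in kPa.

By the 2:1 method the load spreads at 1 horizontal : 2 vertical, so at depth z the loaded area has grown by z in each plan dimension:
Δσ = qB/(B+z) = 315×4/(4+6.1) = 124.75 kPa

Δσ_z ≈ 125 kPa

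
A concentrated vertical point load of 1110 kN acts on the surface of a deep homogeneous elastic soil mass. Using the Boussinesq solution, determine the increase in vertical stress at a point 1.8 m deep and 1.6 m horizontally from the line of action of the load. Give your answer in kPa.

Δσ_z ≈ 38.2 kPa

Boussinesq vertical stress below a point load on an elastic half-space:
Δσ_z = 3P/(2πz²) · [1 + (r/z)²]^(−5/2)
r/z = 1.6/1.8 = 0.88889; [1+(r/z)²]^(−5/2) = 0.23323.
Δσ_z = 3×1110/(2π×1.8²) × 0.23323 = 163.58 × 0.23323 = 38.15 kPa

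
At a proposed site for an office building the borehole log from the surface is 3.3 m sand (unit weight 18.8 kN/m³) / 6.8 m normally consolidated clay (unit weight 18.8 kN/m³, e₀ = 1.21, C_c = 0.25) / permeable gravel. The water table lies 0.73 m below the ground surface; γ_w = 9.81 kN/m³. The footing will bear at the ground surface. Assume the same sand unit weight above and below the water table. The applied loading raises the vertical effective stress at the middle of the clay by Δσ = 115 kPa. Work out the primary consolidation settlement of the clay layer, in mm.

Mid-depth of clay below the ground surface: z = 3.3 + 6.8/2 = 6.7 m.
Total vertical stress at mid-clay: σ_v = 18.8×3.3 + 18.8×3.4 = 125.96 kPa.
Pore pressure: u = 9.81×(6.7 − 0.73) = 58.566 kPa.
Initial effective stress: σ'_0 = σ_v − u = 125.96 − 58.566 = 67.394 kPa.
Final effective stress: σ'_f = σ'_0 + Δσ = 67.394 + 115 = 182.39 kPa.
Normally consolidated clay, so the full stress increment lies on the virgin compression line:
S_c = C_c·H/(1+e₀)·log₁₀(σ'_f/σ'_0) = 0.25×6.8/(1+1.21)×log₁₀(182.39/67.394)
    = 0.76923 × 0.43238 = 0.3326 m

S_c ≈ 333 mm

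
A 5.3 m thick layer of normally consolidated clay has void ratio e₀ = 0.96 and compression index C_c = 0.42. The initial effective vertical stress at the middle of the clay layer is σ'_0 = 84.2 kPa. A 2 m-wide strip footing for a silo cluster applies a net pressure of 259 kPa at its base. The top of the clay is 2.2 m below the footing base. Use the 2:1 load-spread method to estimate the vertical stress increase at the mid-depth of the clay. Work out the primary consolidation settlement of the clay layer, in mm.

S_c ≈ 316 mm

Mid-depth of clay below the footing base: z = 2.2 + 5.3/2 = 4.85 m.
Stress increase at mid-clay by the 2:1 spreading method:
Δσ = qB/(B+z) = 259×2/(2+4.85) = 75.62 kPa
Final effective stress: σ'_f = σ'_0 + Δσ = 84.2 + 75.62 = 159.82 kPa.
Normally consolidated clay, so the full stress increment lies on the virgin compression line:
S_c = C_c·H/(1+e₀)·log₁₀(σ'_f/σ'_0) = 0.42×5.3/(1+0.96)×log₁₀(159.82/84.2)
    = 1.1357 × 0.27832 = 0.3161 m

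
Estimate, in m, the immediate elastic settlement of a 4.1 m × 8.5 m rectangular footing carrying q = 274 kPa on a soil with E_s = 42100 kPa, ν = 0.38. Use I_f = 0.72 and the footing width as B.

Immediate (elastic) settlement: S_e = q·B·(1−ν²)/E_s · I_f.
S_e = 274 × 4.1 × (1 − 0.38²) / 42100 × 0.72
    = 274 × 4.1 × 0.8556 / 42100 × 0.72
    = 0.01644 m

S_e ≈ 0.0164 m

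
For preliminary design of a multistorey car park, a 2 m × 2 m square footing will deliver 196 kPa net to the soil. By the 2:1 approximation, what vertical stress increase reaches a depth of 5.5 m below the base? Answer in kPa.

By the 2:1 method the load spreads at 1 horizontal : 2 vertical, so at depth z the loaded area has grown by z in each plan dimension:
Δσ = qBL/((B+z)(L+z)) = 196×2×2/((2+5.5)(2+5.5)) = 13.938 kPa

Δσ_z ≈ 13.9 kPa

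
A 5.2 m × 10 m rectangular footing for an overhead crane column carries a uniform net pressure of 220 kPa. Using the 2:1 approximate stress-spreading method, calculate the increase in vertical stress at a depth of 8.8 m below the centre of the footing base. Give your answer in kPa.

Δσ_z ≈ 43.5 kPa

By the 2:1 method the load spreads at 1 horizontal : 2 vertical, so at depth z the loaded area has grown by z in each plan dimension:
Δσ = qBL/((B+z)(L+z)) = 220×5.2×10/((5.2+8.8)(10+8.8)) = 43.465 kPa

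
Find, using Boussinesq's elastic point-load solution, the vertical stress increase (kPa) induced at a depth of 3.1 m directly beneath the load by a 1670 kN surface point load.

Δσ_z ≈ 83 kPa

Boussinesq vertical stress below a point load on an elastic half-space:
Δσ_z = 3P/(2πz²) · [1 + (r/z)²]^(−5/2)
r/z = 0/3.1 = 0; [1+(r/z)²]^(−5/2) = 1.
Δσ_z = 3×1670/(2π×3.1²) × 1 = 82.973 × 1 = 82.97 kPa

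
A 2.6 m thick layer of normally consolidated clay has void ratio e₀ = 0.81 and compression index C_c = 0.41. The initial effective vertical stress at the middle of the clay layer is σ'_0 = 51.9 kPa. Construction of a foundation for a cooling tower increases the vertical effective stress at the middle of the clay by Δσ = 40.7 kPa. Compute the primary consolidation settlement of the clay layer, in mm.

Final effective stress: σ'_f = σ'_0 + Δσ = 51.9 + 40.7 = 92.6 kPa.
Normally consolidated clay, so the full stress increment lies on the virgin compression line:
S_c = C_c·H/(1+e₀)·log₁₀(σ'_f/σ'_0) = 0.41×2.6/(1+0.81)×log₁₀(92.6/51.9)
    = 0.58895 × 0.25144 = 0.1481 m

S_c ≈ 148 mm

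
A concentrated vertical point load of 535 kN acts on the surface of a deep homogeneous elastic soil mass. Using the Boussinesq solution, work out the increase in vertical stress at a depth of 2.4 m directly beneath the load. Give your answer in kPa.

Δσ_z ≈ 44.3 kPa

Boussinesq vertical stress below a point load on an elastic half-space:
Δσ_z = 3P/(2πz²) · [1 + (r/z)²]^(−5/2)
r/z = 0/2.4 = 0; [1+(r/z)²]^(−5/2) = 1.
Δσ_z = 3×535/(2π×2.4²) × 1 = 44.348 × 1 = 44.35 kPa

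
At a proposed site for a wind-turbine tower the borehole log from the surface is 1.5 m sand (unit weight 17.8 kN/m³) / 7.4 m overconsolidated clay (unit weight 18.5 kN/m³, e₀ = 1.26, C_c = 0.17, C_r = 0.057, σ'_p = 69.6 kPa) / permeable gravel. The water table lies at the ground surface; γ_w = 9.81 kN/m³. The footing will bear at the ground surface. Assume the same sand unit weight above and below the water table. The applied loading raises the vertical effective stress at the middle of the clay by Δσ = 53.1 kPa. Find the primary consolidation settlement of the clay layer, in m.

Mid-depth of clay below the ground surface: z = 1.5 + 7.4/2 = 5.2 m.
Total vertical stress at mid-clay: σ_v = 17.8×1.5 + 18.5×3.7 = 95.15 kPa.
Pore pressure: u = 9.81×(5.2 − 0) = 51.012 kPa.
Initial effective stress: σ'_0 = σ_v − u = 95.15 − 51.012 = 44.138 kPa.
Final effective stress: σ'_f = 44.138 + 53.1 = 97.238 kPa.
σ'_f = 97.238 > σ'_p = 69.6 kPa, so the stress path crosses the preconsolidation pressure — recompression up to σ'_p, then virgin compression beyond:
S_c = H/(1+e₀)·[C_r·log₁₀(σ'_p/σ'_0) + C_c·log₁₀(σ'_f/σ'_p)]
    = 7.4/2.26 × [0.057×log₁₀(69.6/44.138) + 0.17×log₁₀(97.238/69.6)]
    = 3.2743 × [0.011274 + 0.024689] = 0.1178 m

S_c ≈ 0.118 m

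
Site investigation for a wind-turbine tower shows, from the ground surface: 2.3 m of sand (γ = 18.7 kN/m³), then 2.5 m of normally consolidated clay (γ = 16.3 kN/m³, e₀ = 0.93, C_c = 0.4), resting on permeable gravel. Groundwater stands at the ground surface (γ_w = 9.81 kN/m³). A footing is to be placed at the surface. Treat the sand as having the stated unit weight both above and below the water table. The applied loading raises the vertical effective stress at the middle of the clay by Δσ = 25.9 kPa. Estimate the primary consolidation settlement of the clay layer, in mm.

Mid-depth of clay below the ground surface: z = 2.3 + 2.5/2 = 3.55 m.
Total vertical stress at mid-clay: σ_v = 18.7×2.3 + 16.3×1.25 = 63.385 kPa.
Pore pressure: u = 9.81×(3.55 − 0) = 34.825 kPa.
Initial effective stress: σ'_0 = σ_v − u = 63.385 − 34.825 = 28.56 kPa.
Final effective stress: σ'_f = σ'_0 + Δσ = 28.56 + 25.9 = 54.46 kPa.
Normally consolidated clay, so the full stress increment lies on the virgin compression line:
S_c = C_c·H/(1+e₀)·log₁₀(σ'_f/σ'_0) = 0.4×2.5/(1+0.93)×log₁₀(54.46/28.56)
    = 0.51813 × 0.28032 = 0.1452 m

S_c ≈ 145 mm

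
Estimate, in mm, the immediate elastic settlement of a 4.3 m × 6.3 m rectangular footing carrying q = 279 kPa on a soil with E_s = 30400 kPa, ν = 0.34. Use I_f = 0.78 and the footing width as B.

Immediate (elastic) settlement: S_e = q·B·(1−ν²)/E_s · I_f.
S_e = 279 × 4.3 × (1 − 0.34²) / 30400 × 0.78
    = 279 × 4.3 × 0.8844 / 30400 × 0.78
    = 0.02722 m = 27.22 mm

S_e ≈ 27.2 mm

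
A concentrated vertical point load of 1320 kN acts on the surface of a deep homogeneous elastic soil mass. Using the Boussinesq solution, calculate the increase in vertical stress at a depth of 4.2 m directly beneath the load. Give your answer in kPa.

Δσ_z ≈ 35.7 kPa

Boussinesq vertical stress below a point load on an elastic half-space:
Δσ_z = 3P/(2πz²) · [1 + (r/z)²]^(−5/2)
r/z = 0/4.2 = 0; [1+(r/z)²]^(−5/2) = 1.
Δσ_z = 3×1320/(2π×4.2²) × 1 = 35.729 × 1 = 35.73 kPa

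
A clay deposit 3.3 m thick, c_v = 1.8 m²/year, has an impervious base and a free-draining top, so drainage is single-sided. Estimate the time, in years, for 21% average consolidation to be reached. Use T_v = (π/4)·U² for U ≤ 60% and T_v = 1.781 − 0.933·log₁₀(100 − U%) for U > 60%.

t ≈ 0.21 years

Drainage path length: H_d = H = 3.3 m (single drainage).
U ≤ 60%: T_v = (π/4)·U² = (π/4)×0.21² = 0.034636.
t = T_v·H_d²/c_v = 0.034636×3.3²/1.8 = 0.2095 years.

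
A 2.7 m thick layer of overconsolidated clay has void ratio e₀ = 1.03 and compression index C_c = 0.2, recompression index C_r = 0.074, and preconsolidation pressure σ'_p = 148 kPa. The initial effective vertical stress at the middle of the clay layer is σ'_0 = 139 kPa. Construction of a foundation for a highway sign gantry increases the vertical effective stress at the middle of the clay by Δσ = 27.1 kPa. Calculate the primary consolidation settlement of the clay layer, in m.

S_c ≈ 0.016 m

Final effective stress: σ'_f = 139 + 27.1 = 166.1 kPa.
σ'_f = 166.1 > σ'_p = 148 kPa, so the stress path crosses the preconsolidation pressure — recompression up to σ'_p, then virgin compression beyond:
S_c = H/(1+e₀)·[C_r·log₁₀(σ'_p/σ'_0) + C_c·log₁₀(σ'_f/σ'_p)]
    = 2.7/2.03 × [0.074×log₁₀(148/139) + 0.2×log₁₀(166.1/148)]
    = 1.33 × [0.0020163 + 0.010022] = 0.01601 m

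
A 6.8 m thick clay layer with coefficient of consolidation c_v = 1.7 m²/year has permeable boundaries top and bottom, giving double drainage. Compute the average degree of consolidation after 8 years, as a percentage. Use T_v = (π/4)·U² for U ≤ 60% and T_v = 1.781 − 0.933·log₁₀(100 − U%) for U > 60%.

Drainage path length: H_d = H/2 = 3.4 m (double drainage).
T_v = c_v·t/H_d² = 1.7×8/3.4² = 1.1765.
T_v = 1.1765 corresponds to the U > 60% branch:
U = 1 − 10^((1.781 − T_v)/0.933)/100 = 0.9555

U ≈ 95.6 %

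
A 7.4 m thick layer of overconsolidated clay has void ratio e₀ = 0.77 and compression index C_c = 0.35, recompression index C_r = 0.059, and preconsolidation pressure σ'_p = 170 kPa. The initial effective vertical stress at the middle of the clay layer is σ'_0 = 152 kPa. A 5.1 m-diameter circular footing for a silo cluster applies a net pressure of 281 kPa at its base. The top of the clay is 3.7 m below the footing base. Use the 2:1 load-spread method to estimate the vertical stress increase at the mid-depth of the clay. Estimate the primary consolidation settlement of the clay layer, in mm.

S_c ≈ 111 mm

Mid-depth of clay below the footing base: z = 3.7 + 7.4/2 = 7.4 m.
Stress increase at mid-clay by the 2:1 spreading method:
Δσ ≈ qD²/(D+z)² = 281×5.1²/(5.1+7.4)² = 46.776 kPa
Final effective stress: σ'_f = 152 + 46.776 = 198.78 kPa.
σ'_f = 198.78 > σ'_p = 170 kPa, so the stress path crosses the preconsolidation pressure — recompression up to σ'_p, then virgin compression beyond:
S_c = H/(1+e₀)·[C_r·log₁₀(σ'_p/σ'_0) + C_c·log₁₀(σ'_f/σ'_p)]
    = 7.4/1.77 × [0.059×log₁₀(170/152) + 0.35×log₁₀(198.78/170)]
    = 4.1808 × [0.0028677 + 0.023773] = 0.1114 m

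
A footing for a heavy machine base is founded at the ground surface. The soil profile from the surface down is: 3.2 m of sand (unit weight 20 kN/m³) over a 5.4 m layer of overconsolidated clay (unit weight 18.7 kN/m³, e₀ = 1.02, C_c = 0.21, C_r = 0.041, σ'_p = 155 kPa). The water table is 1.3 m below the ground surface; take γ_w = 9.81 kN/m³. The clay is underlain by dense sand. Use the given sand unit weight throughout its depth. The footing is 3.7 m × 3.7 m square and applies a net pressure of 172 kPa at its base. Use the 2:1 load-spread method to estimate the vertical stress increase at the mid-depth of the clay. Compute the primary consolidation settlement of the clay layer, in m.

Mid-depth of clay below the ground surface: z = 3.2 + 5.4/2 = 5.9 m.
Total vertical stress at mid-clay: σ_v = 20×3.2 + 18.7×2.7 = 114.49 kPa.
Pore pressure: u = 9.81×(5.9 − 1.3) = 45.126 kPa.
Initial effective stress: σ'_0 = σ_v − u = 114.49 − 45.126 = 69.364 kPa.
Stress increase at mid-clay by the 2:1 spreading method:
Δσ = qBL/((B+z)(L+z)) = 172×3.7×3.7/((3.7+5.9)(3.7+5.9)) = 25.55 kPa
Final effective stress: σ'_f = 69.364 + 25.55 = 94.914 kPa.
σ'_f = 94.914 ≤ σ'_p = 155 kPa, so the clay remains overconsolidated and only the recompression index applies:
S_c = C_r·H/(1+e₀)·log₁₀(σ'_f/σ'_0) = 0.041×5.4/2.02×log₁₀(94.914/69.364)
    = 0.10961 × 0.1362 = 0.01493 m

S_c ≈ 0.0149 m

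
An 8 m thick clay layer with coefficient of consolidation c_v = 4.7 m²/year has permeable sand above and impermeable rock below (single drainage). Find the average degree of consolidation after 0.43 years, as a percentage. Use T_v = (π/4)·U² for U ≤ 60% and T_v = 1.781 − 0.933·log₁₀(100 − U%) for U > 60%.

Drainage path length: H_d = H = 8 m (single drainage).
T_v = c_v·t/H_d² = 4.7×0.43/8² = 0.031578.
T_v = 0.031578 corresponds to the U ≤ 60% branch:
U = √(4T_v/π) = 0.2005

U ≈ 20.1 %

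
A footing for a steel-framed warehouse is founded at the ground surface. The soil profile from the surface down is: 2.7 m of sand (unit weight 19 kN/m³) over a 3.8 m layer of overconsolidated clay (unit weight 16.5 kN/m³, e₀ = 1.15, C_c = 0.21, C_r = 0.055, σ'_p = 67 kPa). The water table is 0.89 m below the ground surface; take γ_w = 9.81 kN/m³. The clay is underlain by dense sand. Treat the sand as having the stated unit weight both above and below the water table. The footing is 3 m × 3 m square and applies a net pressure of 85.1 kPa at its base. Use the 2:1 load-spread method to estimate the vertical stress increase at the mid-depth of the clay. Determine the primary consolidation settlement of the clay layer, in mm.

S_c ≈ 10.6 mm

Mid-depth of clay below the ground surface: z = 2.7 + 3.8/2 = 4.6 m.
Total vertical stress at mid-clay: σ_v = 19×2.7 + 16.5×1.9 = 82.65 kPa.
Pore pressure: u = 9.81×(4.6 − 0.89) = 36.395 kPa.
Initial effective stress: σ'_0 = σ_v − u = 82.65 − 36.395 = 46.255 kPa.
Stress increase at mid-clay by the 2:1 spreading method:
Δσ = qBL/((B+z)(L+z)) = 85.1×3×3/((3+4.6)(3+4.6)) = 13.26 kPa
Final effective stress: σ'_f = 46.255 + 13.26 = 59.515 kPa.
σ'_f = 59.515 ≤ σ'_p = 67 kPa, so the clay remains overconsolidated and only the recompression index applies:
S_c = C_r·H/(1+e₀)·log₁₀(σ'_f/σ'_0) = 0.055×3.8/2.15×log₁₀(59.515/46.255)
    = 0.097207 × 0.10947 = 0.01064 m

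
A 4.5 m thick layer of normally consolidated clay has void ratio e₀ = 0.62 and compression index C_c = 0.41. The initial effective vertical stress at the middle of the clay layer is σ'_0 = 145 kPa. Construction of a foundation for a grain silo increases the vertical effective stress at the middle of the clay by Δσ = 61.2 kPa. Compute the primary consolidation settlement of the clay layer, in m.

Final effective stress: σ'_f = σ'_0 + Δσ = 145 + 61.2 = 206.2 kPa.
Normally consolidated clay, so the full stress increment lies on the virgin compression line:
S_c = C_c·H/(1+e₀)·log₁₀(σ'_f/σ'_0) = 0.41×4.5/(1+0.62)×log₁₀(206.2/145)
    = 1.1389 × 0.15292 = 0.1742 m

S_c ≈ 0.174 m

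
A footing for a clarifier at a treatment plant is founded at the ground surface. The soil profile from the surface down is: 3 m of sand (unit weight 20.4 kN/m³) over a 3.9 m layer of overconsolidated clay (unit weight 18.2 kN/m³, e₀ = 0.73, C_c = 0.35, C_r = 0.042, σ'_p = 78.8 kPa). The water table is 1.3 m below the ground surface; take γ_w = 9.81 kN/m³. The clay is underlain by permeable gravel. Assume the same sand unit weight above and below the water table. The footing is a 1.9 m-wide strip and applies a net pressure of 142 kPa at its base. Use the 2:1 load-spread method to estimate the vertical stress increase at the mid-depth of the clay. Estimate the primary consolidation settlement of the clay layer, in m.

Mid-depth of clay below the ground surface: z = 3 + 3.9/2 = 4.95 m.
Total vertical stress at mid-clay: σ_v = 20.4×3 + 18.2×1.95 = 96.69 kPa.
Pore pressure: u = 9.81×(4.95 − 1.3) = 35.806 kPa.
Initial effective stress: σ'_0 = σ_v − u = 96.69 − 35.806 = 60.884 kPa.
Stress increase at mid-clay by the 2:1 spreading method:
Δσ = qB/(B+z) = 142×1.9/(1.9+4.95) = 39.387 kPa
Final effective stress: σ'_f = 60.884 + 39.387 = 100.27 kPa.
σ'_f = 100.27 > σ'_p = 78.8 kPa, so the stress path crosses the preconsolidation pressure — recompression up to σ'_p, then virgin compression beyond:
S_c = H/(1+e₀)·[C_r·log₁₀(σ'_p/σ'_0) + C_c·log₁₀(σ'_f/σ'_p)]
    = 3.9/1.73 × [0.042×log₁₀(78.8/60.884) + 0.35×log₁₀(100.27/78.8)]
    = 2.2543 × [0.004705 + 0.036626] = 0.09317 m

S_c ≈ 0.0932 m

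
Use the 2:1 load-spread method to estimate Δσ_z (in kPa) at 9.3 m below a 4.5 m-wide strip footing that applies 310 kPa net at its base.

Δσ_z ≈ 101 kPa

By the 2:1 method the load spreads at 1 horizontal : 2 vertical, so at depth z the loaded area has grown by z in each plan dimension:
Δσ = qB/(B+z) = 310×4.5/(4.5+9.3) = 101.09 kPa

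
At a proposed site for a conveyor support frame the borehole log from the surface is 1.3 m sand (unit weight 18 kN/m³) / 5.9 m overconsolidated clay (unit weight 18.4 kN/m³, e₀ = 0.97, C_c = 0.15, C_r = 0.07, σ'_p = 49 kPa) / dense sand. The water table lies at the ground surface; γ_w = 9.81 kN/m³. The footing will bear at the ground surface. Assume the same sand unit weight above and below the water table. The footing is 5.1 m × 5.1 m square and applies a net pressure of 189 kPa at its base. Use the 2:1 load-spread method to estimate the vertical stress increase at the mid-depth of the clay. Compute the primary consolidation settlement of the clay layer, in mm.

Mid-depth of clay below the ground surface: z = 1.3 + 5.9/2 = 4.25 m.
Total vertical stress at mid-clay: σ_v = 18×1.3 + 18.4×2.95 = 77.68 kPa.
Pore pressure: u = 9.81×(4.25 − 0) = 41.693 kPa.
Initial effective stress: σ'_0 = σ_v − u = 77.68 − 41.693 = 35.987 kPa.
Stress increase at mid-clay by the 2:1 spreading method:
Δσ = qBL/((B+z)(L+z)) = 189×5.1×5.1/((5.1+4.25)(5.1+4.25)) = 56.231 kPa
Final effective stress: σ'_f = 35.987 + 56.231 = 92.218 kPa.
σ'_f = 92.218 > σ'_p = 49 kPa, so the stress path crosses the preconsolidation pressure — recompression up to σ'_p, then virgin compression beyond:
S_c = H/(1+e₀)·[C_r·log₁₀(σ'_p/σ'_0) + C_c·log₁₀(σ'_f/σ'_p)]
    = 5.9/1.97 × [0.07×log₁₀(49/35.987) + 0.15×log₁₀(92.218/49)]
    = 2.9949 × [0.0093835 + 0.041193] = 0.1515 m

S_c ≈ 151 mm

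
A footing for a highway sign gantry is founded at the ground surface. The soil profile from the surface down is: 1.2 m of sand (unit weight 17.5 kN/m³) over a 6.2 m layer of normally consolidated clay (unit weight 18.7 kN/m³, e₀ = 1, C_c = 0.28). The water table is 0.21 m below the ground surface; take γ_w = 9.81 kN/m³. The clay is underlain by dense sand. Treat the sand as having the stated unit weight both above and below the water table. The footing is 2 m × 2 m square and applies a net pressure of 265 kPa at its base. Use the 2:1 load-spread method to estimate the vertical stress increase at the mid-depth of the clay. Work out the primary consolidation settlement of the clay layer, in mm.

S_c ≈ 197 mm

Mid-depth of clay below the ground surface: z = 1.2 + 6.2/2 = 4.3 m.
Total vertical stress at mid-clay: σ_v = 17.5×1.2 + 18.7×3.1 = 78.97 kPa.
Pore pressure: u = 9.81×(4.3 − 0.21) = 40.123 kPa.
Initial effective stress: σ'_0 = σ_v − u = 78.97 − 40.123 = 38.847 kPa.
Stress increase at mid-clay by the 2:1 spreading method:
Δσ = qBL/((B+z)(L+z)) = 265×2×2/((2+4.3)(2+4.3)) = 26.707 kPa
Final effective stress: σ'_f = σ'_0 + Δσ = 38.847 + 26.707 = 65.554 kPa.
Normally consolidated clay, so the full stress increment lies on the virgin compression line:
S_c = C_c·H/(1+e₀)·log₁₀(σ'_f/σ'_0) = 0.28×6.2/(1+1)×log₁₀(65.554/38.847)
    = 0.868 × 0.22724 = 0.1972 m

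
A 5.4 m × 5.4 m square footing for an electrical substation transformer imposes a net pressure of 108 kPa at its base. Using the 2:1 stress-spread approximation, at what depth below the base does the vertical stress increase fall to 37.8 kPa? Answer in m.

z ≈ 3.73 m

2:1 spreading — at depth z the loaded area has grown by z in each plan dimension:
qB²/(B+z)² = Δσ_z ⇒ z = B(√(q/Δσ_z) − 1) = 5.4×(√(108/37.8) − 1) = 3.728 m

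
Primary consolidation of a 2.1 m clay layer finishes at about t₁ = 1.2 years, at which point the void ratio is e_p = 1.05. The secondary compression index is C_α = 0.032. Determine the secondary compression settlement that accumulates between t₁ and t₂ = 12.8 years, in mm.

Secondary compression: S_s = C_α·H/(1+e_p)·log₁₀(t₂/t₁)
S_s = 0.032×2.1/(1+1.05)×log₁₀(12.8/1.2)
    = 0.03278 × 1.028 = 0.0337 m

S_s ≈ 33.7 mm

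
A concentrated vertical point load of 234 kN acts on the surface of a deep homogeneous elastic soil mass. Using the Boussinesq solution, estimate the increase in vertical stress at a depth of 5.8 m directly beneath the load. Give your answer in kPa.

Δσ_z ≈ 3.32 kPa

Boussinesq vertical stress below a point load on an elastic half-space:
Δσ_z = 3P/(2πz²) · [1 + (r/z)²]^(−5/2)
r/z = 0/5.8 = 0; [1+(r/z)²]^(−5/2) = 1.
Δσ_z = 3×234/(2π×5.8²) × 1 = 3.3212 × 1 = 3.321 kPa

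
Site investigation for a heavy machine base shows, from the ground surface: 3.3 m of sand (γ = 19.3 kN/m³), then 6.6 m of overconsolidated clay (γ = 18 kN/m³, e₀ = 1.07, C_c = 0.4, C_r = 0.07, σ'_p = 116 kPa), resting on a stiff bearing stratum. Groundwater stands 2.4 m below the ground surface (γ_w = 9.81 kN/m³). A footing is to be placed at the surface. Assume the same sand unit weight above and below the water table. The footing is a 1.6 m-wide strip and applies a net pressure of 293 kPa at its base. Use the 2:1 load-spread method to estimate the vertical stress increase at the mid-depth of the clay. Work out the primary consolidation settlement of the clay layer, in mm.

Mid-depth of clay below the ground surface: z = 3.3 + 6.6/2 = 6.6 m.
Total vertical stress at mid-clay: σ_v = 19.3×3.3 + 18×3.3 = 123.09 kPa.
Pore pressure: u = 9.81×(6.6 − 2.4) = 41.202 kPa.
Initial effective stress: σ'_0 = σ_v − u = 123.09 − 41.202 = 81.888 kPa.
Stress increase at mid-clay by the 2:1 spreading method:
Δσ = qB/(B+z) = 293×1.6/(1.6+6.6) = 57.171 kPa
Final effective stress: σ'_f = 81.888 + 57.171 = 139.06 kPa.
σ'_f = 139.06 > σ'_p = 116 kPa, so the stress path crosses the preconsolidation pressure — recompression up to σ'_p, then virgin compression beyond:
S_c = H/(1+e₀)·[C_r·log₁₀(σ'_p/σ'_0) + C_c·log₁₀(σ'_f/σ'_p)]
    = 6.6/2.07 × [0.07×log₁₀(116/81.888) + 0.4×log₁₀(139.06/116)]
    = 3.1884 × [0.010587 + 0.031498] = 0.1342 m

S_c ≈ 134 mm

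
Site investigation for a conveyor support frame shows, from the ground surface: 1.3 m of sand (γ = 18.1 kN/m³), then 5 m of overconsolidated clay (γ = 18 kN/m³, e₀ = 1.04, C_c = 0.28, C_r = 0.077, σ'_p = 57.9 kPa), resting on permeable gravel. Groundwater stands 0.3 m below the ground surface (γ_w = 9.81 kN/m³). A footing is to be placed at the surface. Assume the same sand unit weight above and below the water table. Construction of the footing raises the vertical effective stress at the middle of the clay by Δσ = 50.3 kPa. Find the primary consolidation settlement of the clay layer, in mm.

S_c ≈ 156 mm

Mid-depth of clay below the ground surface: z = 1.3 + 5/2 = 3.8 m.
Total vertical stress at mid-clay: σ_v = 18.1×1.3 + 18×2.5 = 68.53 kPa.
Pore pressure: u = 9.81×(3.8 − 0.3) = 34.335 kPa.
Initial effective stress: σ'_0 = σ_v − u = 68.53 − 34.335 = 34.195 kPa.
Final effective stress: σ'_f = 34.195 + 50.3 = 84.495 kPa.
σ'_f = 84.495 > σ'_p = 57.9 kPa, so the stress path crosses the preconsolidation pressure — recompression up to σ'_p, then virgin compression beyond:
S_c = H/(1+e₀)·[C_r·log₁₀(σ'_p/σ'_0) + C_c·log₁₀(σ'_f/σ'_p)]
    = 5/2.04 × [0.077×log₁₀(57.9/34.195) + 0.28×log₁₀(84.495/57.9)]
    = 2.451 × [0.017611 + 0.045963] = 0.1558 m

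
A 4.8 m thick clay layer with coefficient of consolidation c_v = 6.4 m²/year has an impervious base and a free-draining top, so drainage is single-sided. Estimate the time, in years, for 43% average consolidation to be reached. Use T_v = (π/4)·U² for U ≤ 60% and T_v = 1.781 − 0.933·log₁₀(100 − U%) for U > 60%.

Drainage path length: H_d = H = 4.8 m (single drainage).
U ≤ 60%: T_v = (π/4)·U² = (π/4)×0.43² = 0.14522.
t = T_v·H_d²/c_v = 0.14522×4.8²/6.4 = 0.5228 years.

t ≈ 0.523 years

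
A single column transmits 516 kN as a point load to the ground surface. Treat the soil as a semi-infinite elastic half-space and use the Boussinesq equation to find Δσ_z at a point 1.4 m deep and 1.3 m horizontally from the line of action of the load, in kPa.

Boussinesq vertical stress below a point load on an elastic half-space:
Δσ_z = 3P/(2πz²) · [1 + (r/z)²]^(−5/2)
r/z = 1.3/1.4 = 0.92857; [1+(r/z)²]^(−5/2) = 0.2113.
Δσ_z = 3×516/(2π×1.4²) × 0.2113 = 125.7 × 0.2113 = 26.56 kPa

Δσ_z ≈ 26.6 kPa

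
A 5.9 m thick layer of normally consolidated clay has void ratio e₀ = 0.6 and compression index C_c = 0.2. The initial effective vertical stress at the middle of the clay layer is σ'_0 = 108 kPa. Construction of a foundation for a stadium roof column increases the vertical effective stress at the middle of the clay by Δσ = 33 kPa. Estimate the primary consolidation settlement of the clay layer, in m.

S_c ≈ 0.0854 m

Final effective stress: σ'_f = σ'_0 + Δσ = 108 + 33 = 141 kPa.
Normally consolidated clay, so the full stress increment lies on the virgin compression line:
S_c = C_c·H/(1+e₀)·log₁₀(σ'_f/σ'_0) = 0.2×5.9/(1+0.6)×log₁₀(141/108)
    = 0.7375 × 0.1158 = 0.0854 m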